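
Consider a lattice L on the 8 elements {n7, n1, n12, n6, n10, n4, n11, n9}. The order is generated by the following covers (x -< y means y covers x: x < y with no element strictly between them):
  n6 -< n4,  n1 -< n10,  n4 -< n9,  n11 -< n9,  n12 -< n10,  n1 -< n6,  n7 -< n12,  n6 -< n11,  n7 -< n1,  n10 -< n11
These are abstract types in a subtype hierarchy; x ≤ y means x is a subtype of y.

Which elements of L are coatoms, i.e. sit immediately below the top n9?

n11, n4

The coatoms are exactly the elements covered by n9: n11, n4.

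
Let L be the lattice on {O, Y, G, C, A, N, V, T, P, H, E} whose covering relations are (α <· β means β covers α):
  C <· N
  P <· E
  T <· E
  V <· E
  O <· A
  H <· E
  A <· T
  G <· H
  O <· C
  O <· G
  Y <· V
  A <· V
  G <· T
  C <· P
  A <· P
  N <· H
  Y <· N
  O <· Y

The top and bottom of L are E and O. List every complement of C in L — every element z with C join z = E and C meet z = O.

Need z with C ∨ z = E and C ∧ z = O.
Checking each element gives: T, V.

T, V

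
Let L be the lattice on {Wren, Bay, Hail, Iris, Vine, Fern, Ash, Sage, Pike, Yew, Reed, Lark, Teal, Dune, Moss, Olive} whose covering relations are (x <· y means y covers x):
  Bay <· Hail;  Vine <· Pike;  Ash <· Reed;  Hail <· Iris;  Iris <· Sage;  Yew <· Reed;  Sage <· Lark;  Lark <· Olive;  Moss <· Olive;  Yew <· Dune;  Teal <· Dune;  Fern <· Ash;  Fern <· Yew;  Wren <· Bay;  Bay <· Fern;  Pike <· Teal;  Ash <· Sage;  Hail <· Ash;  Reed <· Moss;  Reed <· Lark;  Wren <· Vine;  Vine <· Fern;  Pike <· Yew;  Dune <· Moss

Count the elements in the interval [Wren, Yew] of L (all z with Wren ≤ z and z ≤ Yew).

The interval [Wren, Yew] = {Bay, Fern, Pike, Vine, Wren, Yew}, which has 6 elements.

6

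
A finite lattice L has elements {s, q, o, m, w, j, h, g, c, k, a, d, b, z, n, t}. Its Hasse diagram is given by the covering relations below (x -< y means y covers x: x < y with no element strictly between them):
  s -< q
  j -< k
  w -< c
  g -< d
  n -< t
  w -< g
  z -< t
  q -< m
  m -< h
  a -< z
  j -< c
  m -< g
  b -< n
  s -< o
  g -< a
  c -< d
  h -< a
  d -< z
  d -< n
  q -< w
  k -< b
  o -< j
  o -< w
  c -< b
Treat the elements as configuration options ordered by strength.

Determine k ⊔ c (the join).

b

Common upper bounds of {k, c}: b, n, t.
The least among these is b.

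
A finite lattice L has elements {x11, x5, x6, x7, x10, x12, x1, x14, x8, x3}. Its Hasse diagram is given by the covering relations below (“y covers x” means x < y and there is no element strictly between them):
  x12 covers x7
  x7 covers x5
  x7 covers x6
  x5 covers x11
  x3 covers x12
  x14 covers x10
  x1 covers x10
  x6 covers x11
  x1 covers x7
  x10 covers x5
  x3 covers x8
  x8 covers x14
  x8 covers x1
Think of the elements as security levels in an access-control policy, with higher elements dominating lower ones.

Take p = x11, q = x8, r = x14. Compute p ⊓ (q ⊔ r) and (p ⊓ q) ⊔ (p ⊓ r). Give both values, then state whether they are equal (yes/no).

x11; x11; yes

q ⊔ r = x8, so p ⊓ (q ⊔ r) = x11 ⊓ x8 = x11.
p ⊓ q = x11 and p ⊓ r = x11, so (p ⊓ q) ⊔ (p ⊓ r) = x11 ⊔ x11 = x11.
Equal: yes.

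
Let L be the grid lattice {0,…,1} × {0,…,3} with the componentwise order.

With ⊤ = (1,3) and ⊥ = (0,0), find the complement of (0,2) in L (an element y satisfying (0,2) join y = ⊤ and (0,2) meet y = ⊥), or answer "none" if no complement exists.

For every candidate y, either (0,2) ∨ y ≠ (1,3) or (0,2) ∧ y ≠ (0,0); no complement exists.

none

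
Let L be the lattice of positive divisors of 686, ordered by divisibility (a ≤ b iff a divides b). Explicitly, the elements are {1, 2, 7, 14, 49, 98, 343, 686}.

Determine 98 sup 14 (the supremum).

98

In the divisibility order, the join is the least common multiple: lcm(98, 14) = 98.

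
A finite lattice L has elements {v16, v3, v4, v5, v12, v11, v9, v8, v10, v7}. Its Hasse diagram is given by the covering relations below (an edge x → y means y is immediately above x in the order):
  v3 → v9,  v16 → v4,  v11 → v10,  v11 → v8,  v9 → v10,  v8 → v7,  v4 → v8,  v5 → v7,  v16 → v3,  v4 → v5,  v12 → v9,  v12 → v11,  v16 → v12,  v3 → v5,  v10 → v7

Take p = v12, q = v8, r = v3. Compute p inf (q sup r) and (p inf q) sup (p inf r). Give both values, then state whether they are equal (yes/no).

v12; v12; yes

q sup r = v7, so p inf (q sup r) = v12 inf v7 = v12.
p inf q = v12 and p inf r = v16, so (p inf q) sup (p inf r) = v12 sup v16 = v12.
Equal: yes.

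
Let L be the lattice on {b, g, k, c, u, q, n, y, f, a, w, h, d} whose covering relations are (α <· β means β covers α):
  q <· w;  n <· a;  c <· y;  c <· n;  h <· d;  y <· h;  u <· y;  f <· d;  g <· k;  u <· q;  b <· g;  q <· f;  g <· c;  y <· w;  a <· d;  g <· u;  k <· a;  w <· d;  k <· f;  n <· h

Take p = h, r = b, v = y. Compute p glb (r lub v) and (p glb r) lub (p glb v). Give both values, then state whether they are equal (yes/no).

r lub v = y, so p glb (r lub v) = h glb y = y.
p glb r = b and p glb v = y, so (p glb r) lub (p glb v) = b lub y = y.
Equal: yes.

y; y; yes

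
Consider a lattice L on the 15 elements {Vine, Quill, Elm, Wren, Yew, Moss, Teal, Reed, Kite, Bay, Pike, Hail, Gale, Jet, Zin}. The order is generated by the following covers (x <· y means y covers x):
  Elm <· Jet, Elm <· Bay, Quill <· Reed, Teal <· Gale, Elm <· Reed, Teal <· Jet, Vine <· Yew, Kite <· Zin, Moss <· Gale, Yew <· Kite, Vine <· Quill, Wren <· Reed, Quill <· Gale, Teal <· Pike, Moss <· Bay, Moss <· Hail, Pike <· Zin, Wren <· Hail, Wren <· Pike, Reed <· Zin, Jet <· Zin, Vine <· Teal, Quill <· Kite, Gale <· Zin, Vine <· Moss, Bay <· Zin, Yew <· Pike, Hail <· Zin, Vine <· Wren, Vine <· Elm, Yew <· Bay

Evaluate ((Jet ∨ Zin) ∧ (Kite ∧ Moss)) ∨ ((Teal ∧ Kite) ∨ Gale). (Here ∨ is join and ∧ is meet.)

Jet ∨ Zin = Zin
Kite ∧ Moss = Vine
Zin ∧ Vine = Vine
Teal ∧ Kite = Vine
Vine ∨ Gale = Gale
Vine ∨ Gale = Gale

Gale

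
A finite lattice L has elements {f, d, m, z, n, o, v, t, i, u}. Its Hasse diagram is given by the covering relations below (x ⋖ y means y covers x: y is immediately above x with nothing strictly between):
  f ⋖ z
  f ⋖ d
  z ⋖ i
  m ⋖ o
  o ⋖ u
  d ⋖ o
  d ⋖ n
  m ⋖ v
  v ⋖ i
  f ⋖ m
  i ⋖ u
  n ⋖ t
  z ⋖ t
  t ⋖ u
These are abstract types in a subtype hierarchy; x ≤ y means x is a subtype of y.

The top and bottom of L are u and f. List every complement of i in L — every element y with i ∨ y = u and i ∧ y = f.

Need y with i ∨ y = u and i ∧ y = f.
Checking each element gives: d, n.

d, n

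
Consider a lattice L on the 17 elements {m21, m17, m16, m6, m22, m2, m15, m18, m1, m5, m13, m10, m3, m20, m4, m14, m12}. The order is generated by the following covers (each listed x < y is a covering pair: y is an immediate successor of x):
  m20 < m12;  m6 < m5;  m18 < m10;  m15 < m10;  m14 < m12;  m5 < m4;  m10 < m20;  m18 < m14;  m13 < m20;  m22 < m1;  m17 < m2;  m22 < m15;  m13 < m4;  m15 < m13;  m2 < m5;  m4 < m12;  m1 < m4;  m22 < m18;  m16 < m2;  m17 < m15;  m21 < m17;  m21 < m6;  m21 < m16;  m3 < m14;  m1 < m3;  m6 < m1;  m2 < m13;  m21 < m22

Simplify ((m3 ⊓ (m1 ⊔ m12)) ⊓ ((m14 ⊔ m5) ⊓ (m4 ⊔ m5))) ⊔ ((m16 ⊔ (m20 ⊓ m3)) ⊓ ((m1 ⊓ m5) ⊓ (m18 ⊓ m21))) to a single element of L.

m1 ∨ m12 = m12
m3 ∧ m12 = m3
m14 ∨ m5 = m12
m4 ∨ m5 = m4
m12 ∧ m4 = m4
m3 ∧ m4 = m1
m20 ∧ m3 = m22
m16 ∨ m22 = m13
m1 ∧ m5 = m6
m18 ∧ m21 = m21
m6 ∧ m21 = m21
m13 ∧ m21 = m21
m1 ∨ m21 = m1

m1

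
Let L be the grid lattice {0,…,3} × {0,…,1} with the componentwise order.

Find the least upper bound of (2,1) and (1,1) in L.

(2,1)

In a product of chains, the join is componentwise max, giving (2,1).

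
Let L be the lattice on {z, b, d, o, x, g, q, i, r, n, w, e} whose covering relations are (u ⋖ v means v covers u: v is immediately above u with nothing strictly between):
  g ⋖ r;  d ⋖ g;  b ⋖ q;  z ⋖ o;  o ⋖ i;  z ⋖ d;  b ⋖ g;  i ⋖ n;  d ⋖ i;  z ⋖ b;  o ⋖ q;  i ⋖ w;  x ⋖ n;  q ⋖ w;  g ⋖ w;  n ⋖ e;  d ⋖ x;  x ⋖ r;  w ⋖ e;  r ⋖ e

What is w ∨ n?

Common upper bounds of {w, n}: e.
The least among these is e.

e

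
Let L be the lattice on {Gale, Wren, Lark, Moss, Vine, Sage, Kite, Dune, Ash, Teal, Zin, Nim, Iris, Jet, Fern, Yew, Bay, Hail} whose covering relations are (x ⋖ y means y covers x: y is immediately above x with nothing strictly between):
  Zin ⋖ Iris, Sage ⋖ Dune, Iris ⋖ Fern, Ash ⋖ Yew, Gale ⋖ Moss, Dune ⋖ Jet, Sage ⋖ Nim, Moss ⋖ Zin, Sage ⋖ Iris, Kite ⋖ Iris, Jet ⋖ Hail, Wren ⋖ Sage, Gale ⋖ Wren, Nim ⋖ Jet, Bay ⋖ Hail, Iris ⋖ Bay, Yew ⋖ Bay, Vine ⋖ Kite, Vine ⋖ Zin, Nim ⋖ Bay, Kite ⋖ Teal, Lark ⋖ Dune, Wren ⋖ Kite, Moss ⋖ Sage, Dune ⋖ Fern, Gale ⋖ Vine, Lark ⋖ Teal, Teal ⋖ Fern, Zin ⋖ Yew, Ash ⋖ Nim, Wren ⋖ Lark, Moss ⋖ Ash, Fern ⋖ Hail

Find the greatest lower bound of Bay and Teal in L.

Common lower bounds of {Bay, Teal}: Gale, Kite, Vine, Wren.
The greatest among these is Kite.

Kite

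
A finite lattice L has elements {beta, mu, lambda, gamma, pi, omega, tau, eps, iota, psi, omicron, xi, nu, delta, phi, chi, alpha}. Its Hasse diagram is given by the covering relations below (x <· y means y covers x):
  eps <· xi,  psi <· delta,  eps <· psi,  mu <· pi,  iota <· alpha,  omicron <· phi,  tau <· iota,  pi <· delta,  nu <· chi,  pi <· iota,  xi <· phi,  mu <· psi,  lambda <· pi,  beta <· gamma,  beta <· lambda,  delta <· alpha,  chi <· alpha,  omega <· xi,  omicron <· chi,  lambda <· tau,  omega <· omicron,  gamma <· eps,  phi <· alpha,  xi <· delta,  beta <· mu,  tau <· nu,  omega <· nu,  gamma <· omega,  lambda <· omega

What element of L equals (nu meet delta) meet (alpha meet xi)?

nu ∧ delta = omega
alpha ∧ xi = xi
omega ∧ xi = omega

omega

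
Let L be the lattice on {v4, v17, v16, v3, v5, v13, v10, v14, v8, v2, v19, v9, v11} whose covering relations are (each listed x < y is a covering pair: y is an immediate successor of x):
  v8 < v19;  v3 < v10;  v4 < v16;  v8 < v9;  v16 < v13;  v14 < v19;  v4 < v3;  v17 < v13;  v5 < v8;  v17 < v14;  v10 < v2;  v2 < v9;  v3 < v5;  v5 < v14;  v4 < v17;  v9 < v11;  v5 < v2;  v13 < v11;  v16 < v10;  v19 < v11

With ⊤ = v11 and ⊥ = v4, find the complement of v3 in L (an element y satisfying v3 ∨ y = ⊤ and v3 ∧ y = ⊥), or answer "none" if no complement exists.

Need y with v3 ∨ y = v11 and v3 ∧ y = v4.
Checking each element gives: v13.

v13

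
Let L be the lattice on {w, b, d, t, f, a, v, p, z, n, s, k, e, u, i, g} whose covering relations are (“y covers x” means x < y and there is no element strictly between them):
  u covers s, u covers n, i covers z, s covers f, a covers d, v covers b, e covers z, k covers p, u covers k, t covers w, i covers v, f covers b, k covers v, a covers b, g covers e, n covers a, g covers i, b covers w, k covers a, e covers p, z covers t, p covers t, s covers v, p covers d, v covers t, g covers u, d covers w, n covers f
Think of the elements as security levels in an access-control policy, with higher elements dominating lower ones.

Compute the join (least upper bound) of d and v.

Common upper bounds of {d, v}: g, k, u.
The least among these is k.

k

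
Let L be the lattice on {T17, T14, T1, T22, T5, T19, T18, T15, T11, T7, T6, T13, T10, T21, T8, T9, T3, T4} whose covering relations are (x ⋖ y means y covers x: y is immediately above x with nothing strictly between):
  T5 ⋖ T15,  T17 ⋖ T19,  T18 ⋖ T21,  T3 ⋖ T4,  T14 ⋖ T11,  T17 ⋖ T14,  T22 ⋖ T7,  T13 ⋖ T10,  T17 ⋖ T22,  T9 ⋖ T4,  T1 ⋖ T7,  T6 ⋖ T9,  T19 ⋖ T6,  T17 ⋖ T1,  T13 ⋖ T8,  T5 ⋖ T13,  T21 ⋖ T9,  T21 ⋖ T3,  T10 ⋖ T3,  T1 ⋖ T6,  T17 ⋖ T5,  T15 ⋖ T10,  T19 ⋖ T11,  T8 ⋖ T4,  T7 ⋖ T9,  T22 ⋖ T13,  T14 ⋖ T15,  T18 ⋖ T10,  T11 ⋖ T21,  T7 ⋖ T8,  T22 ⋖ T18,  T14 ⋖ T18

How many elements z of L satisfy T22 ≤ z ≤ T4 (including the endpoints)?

The interval [T22, T4] = {T10, T13, T18, T21, T22, T3, T4, T7, T8, T9}, which has 10 elements.

10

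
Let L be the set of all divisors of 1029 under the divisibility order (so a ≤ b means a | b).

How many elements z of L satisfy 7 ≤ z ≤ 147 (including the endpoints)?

4

The interval [7, 147] = {147, 21, 49, 7}, which has 4 elements.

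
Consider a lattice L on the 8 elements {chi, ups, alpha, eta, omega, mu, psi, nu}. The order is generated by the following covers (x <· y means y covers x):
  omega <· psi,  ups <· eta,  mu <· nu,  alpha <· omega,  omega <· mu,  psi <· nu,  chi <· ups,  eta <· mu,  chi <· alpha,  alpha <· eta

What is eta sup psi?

Common upper bounds of {eta, psi}: nu.
The least among these is nu.

nu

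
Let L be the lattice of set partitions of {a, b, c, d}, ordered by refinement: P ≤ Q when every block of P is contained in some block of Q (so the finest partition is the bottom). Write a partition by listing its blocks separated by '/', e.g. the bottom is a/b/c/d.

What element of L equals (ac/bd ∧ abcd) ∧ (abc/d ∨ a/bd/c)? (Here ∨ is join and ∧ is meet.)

ac/bd ∧ abcd = ac/bd
abc/d ∨ a/bd/c = abcd
ac/bd ∧ abcd = ac/bd

ac/bd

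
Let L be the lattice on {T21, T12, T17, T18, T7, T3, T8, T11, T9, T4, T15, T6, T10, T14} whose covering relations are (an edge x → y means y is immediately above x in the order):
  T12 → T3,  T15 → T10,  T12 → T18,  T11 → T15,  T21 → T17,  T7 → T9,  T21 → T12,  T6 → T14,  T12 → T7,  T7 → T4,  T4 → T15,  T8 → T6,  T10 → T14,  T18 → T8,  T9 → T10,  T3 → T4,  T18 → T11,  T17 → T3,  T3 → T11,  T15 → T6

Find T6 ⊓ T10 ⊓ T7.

T7

Common lower bounds of {T6, T10, T7}: T12, T21, T7.
The greatest among these is T7.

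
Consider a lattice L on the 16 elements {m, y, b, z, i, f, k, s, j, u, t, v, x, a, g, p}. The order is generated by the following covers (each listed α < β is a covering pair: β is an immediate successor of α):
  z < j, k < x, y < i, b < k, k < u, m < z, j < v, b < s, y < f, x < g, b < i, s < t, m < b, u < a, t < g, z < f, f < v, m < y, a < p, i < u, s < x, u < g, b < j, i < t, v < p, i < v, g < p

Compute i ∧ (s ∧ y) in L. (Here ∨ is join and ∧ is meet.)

m

s ∧ y = m
i ∧ m = m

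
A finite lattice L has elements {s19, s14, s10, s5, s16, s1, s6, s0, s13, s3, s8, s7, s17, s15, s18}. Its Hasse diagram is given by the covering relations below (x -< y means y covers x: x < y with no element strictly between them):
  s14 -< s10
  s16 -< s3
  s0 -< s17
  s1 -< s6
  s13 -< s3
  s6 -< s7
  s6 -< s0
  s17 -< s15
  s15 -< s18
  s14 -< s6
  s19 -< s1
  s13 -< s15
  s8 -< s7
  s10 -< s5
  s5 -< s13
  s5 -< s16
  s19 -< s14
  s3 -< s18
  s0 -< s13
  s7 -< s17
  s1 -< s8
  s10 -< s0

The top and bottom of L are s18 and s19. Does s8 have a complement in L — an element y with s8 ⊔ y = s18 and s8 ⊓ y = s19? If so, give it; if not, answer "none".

Need y with s8 ∨ y = s18 and s8 ∧ y = s19.
Checking each element gives: s16.

s16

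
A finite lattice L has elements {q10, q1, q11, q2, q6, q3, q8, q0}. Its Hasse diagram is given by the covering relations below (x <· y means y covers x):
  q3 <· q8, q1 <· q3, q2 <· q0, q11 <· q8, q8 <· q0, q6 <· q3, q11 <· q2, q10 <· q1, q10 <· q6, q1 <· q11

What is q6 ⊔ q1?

q3

Common upper bounds of {q6, q1}: q0, q3, q8.
The least among these is q3.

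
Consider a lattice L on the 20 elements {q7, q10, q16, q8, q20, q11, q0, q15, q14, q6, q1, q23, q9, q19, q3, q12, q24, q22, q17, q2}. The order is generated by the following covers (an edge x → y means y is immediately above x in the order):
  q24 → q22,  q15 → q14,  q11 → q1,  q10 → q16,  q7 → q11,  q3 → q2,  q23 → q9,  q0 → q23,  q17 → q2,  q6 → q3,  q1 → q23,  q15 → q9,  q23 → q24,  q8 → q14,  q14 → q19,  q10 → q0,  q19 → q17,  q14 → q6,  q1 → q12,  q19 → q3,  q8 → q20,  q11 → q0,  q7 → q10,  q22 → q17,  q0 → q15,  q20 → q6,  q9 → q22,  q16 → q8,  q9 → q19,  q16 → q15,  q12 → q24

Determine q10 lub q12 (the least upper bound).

q24

Common upper bounds of {q10, q12}: q17, q2, q22, q24.
The least among these is q24.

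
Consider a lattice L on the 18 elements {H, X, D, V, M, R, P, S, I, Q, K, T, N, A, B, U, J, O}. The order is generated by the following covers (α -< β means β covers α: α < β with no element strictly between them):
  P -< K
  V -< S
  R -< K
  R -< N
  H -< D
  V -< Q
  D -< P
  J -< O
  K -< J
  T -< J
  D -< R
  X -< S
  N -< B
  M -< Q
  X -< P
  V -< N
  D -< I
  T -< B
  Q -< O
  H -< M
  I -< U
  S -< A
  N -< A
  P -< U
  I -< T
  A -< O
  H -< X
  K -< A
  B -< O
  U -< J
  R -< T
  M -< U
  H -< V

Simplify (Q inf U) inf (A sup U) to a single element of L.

Q ∧ U = M
A ∨ U = O
M ∧ O = M

M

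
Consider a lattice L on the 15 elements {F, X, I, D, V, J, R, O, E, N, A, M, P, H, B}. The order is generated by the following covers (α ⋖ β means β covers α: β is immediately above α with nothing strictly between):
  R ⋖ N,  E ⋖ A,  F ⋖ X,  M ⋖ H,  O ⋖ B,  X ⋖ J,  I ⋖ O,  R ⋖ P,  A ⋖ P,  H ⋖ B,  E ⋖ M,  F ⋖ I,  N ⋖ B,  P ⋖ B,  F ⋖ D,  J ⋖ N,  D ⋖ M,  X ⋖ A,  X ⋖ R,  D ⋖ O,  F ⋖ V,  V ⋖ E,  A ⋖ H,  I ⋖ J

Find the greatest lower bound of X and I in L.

F

Common lower bounds of {X, I}: F.
The greatest among these is F.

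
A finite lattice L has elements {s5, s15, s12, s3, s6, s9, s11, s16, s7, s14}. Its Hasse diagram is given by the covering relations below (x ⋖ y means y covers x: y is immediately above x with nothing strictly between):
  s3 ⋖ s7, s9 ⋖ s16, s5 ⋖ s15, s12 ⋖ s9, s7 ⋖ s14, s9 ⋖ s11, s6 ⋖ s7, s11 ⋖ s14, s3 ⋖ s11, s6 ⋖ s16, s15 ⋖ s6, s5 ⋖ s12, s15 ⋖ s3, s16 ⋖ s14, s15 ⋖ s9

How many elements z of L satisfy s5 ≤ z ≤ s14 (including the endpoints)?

10

The interval [s5, s14] = {s11, s12, s14, s15, s16, s3, s5, s6, s7, s9}, which has 10 elements.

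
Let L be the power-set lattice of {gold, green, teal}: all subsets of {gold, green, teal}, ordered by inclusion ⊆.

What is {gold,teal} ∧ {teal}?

{teal}

Under ⊆, meet is intersection: {gold,teal} ∩ {teal} = {teal}.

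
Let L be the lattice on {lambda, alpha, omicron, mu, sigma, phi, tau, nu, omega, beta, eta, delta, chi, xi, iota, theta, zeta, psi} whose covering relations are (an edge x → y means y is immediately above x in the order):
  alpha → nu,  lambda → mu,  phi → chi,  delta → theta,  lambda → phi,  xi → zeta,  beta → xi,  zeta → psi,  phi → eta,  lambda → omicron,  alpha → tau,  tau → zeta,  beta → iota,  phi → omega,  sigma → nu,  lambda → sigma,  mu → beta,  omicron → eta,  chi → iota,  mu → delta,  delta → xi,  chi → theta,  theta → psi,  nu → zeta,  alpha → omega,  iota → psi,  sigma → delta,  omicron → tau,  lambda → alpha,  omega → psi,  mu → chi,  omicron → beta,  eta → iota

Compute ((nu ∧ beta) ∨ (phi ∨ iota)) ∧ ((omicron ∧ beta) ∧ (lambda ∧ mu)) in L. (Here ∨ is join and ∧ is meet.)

nu ∧ beta = lambda
phi ∨ iota = iota
lambda ∨ iota = iota
omicron ∧ beta = omicron
lambda ∧ mu = lambda
omicron ∧ lambda = lambda
iota ∧ lambda = lambda

lambda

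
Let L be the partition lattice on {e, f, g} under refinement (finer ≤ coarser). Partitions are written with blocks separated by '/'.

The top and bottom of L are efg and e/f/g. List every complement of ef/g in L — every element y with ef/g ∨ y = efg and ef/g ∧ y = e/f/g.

Need y with ef/g ∨ y = efg and ef/g ∧ y = e/f/g.
Checking each element gives: e/fg, eg/f.

e/fg, eg/f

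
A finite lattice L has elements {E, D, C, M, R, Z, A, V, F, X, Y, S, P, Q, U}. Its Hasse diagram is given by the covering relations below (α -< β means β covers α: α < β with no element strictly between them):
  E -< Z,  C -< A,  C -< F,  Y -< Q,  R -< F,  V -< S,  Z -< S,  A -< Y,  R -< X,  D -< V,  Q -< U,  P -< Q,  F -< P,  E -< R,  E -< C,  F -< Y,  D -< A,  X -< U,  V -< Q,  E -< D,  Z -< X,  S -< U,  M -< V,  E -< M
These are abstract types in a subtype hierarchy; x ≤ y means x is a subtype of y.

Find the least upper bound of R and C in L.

Common upper bounds of {R, C}: F, P, Q, U, Y.
The least among these is F.

F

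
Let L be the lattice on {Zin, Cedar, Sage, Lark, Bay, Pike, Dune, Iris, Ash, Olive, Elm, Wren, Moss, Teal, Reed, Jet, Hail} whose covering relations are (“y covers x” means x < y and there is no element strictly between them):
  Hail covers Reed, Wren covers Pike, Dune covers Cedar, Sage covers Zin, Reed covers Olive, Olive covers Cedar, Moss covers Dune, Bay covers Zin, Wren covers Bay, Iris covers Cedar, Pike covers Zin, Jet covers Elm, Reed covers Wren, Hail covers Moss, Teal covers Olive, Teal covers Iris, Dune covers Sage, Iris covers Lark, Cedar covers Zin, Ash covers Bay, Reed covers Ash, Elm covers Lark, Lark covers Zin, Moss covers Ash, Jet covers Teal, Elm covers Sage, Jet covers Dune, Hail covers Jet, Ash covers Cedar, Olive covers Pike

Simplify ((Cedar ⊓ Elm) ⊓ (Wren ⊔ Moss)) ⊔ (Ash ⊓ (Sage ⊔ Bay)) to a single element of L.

Cedar ∧ Elm = Zin
Wren ∨ Moss = Hail
Zin ∧ Hail = Zin
Sage ∨ Bay = Moss
Ash ∧ Moss = Ash
Zin ∨ Ash = Ash

Ash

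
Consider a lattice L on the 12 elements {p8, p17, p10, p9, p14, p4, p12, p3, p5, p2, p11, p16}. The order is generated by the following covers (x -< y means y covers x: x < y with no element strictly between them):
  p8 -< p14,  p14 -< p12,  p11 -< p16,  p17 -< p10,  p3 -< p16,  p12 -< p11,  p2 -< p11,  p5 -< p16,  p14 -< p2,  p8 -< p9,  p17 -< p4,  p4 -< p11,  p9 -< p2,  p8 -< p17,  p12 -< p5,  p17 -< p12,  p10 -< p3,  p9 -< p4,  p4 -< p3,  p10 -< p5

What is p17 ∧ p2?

p8

Common lower bounds of {p17, p2}: p8.
The greatest among these is p8.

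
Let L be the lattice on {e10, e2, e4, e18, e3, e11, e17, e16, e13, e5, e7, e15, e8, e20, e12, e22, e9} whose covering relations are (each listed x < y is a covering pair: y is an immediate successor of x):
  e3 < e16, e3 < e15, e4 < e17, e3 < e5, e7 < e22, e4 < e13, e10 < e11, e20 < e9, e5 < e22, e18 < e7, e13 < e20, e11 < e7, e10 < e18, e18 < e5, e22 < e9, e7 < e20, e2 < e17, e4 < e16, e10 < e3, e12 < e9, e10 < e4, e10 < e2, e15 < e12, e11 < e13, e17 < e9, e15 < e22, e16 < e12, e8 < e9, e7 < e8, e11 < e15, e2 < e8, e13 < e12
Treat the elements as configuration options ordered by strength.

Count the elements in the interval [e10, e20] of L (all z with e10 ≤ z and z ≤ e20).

7

The interval [e10, e20] = {e10, e11, e13, e18, e20, e4, e7}, which has 7 elements.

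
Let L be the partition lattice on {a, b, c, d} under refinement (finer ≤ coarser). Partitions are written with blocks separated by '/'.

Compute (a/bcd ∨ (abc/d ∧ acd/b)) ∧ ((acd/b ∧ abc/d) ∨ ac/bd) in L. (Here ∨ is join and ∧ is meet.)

abc/d ∧ acd/b = ac/b/d
a/bcd ∨ ac/b/d = abcd
acd/b ∧ abc/d = ac/b/d
ac/b/d ∨ ac/bd = ac/bd
abcd ∧ ac/bd = ac/bd

ac/bd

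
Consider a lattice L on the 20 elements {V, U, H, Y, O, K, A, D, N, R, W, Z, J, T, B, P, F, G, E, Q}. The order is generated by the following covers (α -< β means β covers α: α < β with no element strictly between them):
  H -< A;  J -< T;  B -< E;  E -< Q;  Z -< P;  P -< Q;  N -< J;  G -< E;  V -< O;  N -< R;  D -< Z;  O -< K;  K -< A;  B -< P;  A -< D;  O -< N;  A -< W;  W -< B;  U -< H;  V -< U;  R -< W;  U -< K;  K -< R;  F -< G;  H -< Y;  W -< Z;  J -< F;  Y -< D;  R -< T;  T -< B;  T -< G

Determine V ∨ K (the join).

K

Common upper bounds of {V, K}: A, B, D, E, G, K, P, Q, R, T, W, Z.
The least among these is K.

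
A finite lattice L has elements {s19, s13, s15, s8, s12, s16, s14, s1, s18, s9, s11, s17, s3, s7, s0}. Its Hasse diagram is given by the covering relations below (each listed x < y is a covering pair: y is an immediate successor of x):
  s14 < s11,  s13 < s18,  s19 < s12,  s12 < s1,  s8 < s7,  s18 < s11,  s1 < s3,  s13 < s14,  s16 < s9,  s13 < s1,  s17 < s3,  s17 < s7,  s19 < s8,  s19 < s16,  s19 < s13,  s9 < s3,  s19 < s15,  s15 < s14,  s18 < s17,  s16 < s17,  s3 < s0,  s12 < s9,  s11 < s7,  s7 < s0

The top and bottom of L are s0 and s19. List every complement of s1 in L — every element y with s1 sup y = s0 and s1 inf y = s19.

s15, s8

Need y with s1 ∨ y = s0 and s1 ∧ y = s19.
Checking each element gives: s15, s8.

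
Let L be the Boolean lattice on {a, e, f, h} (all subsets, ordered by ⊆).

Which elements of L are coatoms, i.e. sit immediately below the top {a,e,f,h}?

The coatoms are exactly the elements covered by {a,e,f,h}: {a,e,f}, {a,e,h}, {a,f,h}, {e,f,h}.

{a,e,f}, {a,e,h}, {a,f,h}, {e,f,h}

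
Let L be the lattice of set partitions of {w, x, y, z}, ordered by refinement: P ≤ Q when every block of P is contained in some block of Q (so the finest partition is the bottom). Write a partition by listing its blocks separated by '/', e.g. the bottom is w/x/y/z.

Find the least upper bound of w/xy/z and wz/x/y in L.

wz/xy

The join of w/xy/z and wz/x/y merges any blocks that overlap across the partitions, giving wz/xy.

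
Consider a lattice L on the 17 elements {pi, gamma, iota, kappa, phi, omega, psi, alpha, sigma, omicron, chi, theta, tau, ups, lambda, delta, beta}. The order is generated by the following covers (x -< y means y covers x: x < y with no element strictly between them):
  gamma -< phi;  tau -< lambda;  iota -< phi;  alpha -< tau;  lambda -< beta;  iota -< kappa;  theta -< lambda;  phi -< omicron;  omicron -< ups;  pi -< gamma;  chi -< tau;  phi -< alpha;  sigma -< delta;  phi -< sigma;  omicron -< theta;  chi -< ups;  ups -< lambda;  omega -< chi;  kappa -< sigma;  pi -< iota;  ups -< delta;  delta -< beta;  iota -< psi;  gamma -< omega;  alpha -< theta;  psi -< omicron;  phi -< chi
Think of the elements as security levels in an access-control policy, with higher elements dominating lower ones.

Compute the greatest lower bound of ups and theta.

omicron

Common lower bounds of {ups, theta}: gamma, iota, omicron, phi, pi, psi.
The greatest among these is omicron.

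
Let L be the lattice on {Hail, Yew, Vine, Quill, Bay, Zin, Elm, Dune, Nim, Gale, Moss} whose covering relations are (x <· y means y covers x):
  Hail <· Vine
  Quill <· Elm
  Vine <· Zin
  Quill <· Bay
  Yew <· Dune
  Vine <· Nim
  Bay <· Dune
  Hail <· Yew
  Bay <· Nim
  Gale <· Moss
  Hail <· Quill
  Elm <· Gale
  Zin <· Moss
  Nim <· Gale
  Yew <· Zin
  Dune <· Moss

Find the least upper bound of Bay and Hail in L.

Common upper bounds of {Bay, Hail}: Bay, Dune, Gale, Moss, Nim.
The least among these is Bay.

Bay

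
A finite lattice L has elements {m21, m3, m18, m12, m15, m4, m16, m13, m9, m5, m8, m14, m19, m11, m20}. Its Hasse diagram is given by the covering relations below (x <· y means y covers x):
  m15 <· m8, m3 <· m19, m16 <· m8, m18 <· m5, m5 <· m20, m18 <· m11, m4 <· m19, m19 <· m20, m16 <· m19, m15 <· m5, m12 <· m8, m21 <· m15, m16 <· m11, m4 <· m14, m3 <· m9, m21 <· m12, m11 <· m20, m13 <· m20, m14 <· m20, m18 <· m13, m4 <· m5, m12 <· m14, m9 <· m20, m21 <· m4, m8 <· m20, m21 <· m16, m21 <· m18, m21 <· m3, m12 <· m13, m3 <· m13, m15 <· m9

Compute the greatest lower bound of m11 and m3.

m21

Common lower bounds of {m11, m3}: m21.
The greatest among these is m21.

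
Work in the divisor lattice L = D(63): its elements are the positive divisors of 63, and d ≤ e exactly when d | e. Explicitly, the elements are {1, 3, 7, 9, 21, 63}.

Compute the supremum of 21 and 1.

Common upper bounds of {21, 1}: 21, 63.
The least among these is 21.

21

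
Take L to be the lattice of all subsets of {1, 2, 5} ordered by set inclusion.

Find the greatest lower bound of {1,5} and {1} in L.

{1}

Under ⊆, meet is intersection: {1,5} ∩ {1} = {1}.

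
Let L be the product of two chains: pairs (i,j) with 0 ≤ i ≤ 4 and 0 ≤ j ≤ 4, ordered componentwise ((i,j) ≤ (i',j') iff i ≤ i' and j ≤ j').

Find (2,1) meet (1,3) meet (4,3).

(1,1)

In a product of chains, the meet is componentwise min, giving (1,1).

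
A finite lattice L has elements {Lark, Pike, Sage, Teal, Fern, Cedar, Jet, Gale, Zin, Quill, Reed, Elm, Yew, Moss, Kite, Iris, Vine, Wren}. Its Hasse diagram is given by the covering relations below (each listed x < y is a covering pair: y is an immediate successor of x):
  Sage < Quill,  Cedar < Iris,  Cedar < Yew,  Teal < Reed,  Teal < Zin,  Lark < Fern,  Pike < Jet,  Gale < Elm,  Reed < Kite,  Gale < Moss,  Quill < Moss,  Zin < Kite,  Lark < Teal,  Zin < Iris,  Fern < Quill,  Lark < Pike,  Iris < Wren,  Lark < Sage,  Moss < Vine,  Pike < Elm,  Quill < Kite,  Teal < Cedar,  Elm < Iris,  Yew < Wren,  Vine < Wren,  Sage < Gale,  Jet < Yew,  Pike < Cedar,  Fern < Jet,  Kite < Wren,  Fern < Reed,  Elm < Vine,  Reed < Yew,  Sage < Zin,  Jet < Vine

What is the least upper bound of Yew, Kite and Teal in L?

Common upper bounds of {Yew, Kite, Teal}: Wren.
The least among these is Wren.

Wren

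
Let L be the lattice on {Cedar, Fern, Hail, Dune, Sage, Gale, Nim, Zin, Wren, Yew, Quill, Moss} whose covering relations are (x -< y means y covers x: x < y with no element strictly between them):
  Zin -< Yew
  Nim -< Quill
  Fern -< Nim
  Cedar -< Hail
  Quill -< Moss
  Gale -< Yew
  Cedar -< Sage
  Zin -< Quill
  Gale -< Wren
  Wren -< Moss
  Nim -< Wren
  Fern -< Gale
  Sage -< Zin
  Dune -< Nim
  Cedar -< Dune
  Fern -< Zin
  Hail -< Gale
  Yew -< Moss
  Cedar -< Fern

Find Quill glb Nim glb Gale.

Fern

Common lower bounds of {Quill, Nim, Gale}: Cedar, Fern.
The greatest among these is Fern.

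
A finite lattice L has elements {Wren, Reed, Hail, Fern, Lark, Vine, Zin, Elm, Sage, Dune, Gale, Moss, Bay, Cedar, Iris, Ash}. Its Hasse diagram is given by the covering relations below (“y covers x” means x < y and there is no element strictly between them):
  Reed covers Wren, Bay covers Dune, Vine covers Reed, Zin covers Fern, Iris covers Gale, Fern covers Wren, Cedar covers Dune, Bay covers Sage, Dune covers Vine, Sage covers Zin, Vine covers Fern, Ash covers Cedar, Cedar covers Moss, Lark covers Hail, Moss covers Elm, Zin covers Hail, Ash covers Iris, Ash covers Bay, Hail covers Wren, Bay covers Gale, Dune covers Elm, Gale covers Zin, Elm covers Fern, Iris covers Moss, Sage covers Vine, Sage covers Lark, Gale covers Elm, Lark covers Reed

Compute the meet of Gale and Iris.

Common lower bounds of {Gale, Iris}: Elm, Fern, Gale, Hail, Wren, Zin.
The greatest among these is Gale.

Gale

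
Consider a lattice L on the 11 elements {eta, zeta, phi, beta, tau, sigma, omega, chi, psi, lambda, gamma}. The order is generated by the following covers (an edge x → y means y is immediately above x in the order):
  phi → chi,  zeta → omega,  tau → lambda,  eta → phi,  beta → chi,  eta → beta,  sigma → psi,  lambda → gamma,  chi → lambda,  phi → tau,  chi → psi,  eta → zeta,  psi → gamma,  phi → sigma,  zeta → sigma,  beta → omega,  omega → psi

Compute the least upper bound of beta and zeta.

omega

Common upper bounds of {beta, zeta}: gamma, omega, psi.
The least among these is omega.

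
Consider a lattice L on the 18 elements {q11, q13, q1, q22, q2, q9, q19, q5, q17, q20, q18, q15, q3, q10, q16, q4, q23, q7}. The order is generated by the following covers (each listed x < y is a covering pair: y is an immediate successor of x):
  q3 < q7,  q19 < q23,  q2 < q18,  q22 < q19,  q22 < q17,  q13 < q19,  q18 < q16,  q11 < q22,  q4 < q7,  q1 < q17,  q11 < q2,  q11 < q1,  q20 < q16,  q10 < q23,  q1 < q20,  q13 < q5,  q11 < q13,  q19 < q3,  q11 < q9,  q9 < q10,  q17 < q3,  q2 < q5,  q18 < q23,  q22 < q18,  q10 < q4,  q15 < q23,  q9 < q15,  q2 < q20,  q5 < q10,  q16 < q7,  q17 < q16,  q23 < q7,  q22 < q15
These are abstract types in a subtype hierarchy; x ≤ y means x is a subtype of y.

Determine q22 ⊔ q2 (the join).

q18

Common upper bounds of {q22, q2}: q16, q18, q23, q7.
The least among these is q18.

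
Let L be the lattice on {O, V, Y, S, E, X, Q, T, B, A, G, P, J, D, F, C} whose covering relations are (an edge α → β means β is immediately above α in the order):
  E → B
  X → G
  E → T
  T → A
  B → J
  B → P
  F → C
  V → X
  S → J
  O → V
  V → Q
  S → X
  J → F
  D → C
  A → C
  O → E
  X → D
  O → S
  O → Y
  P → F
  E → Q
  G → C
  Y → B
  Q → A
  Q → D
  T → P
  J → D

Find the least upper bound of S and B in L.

J

Common upper bounds of {S, B}: C, D, F, J.
The least among these is J.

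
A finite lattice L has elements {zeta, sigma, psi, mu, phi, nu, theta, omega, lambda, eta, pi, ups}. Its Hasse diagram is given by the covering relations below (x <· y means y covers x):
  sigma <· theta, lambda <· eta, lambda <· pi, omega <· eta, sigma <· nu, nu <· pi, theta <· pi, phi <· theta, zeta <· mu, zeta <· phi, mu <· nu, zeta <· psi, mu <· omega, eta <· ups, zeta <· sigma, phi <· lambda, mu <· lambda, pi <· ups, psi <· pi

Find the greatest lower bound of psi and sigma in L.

zeta

Common lower bounds of {psi, sigma}: zeta.
The greatest among these is zeta.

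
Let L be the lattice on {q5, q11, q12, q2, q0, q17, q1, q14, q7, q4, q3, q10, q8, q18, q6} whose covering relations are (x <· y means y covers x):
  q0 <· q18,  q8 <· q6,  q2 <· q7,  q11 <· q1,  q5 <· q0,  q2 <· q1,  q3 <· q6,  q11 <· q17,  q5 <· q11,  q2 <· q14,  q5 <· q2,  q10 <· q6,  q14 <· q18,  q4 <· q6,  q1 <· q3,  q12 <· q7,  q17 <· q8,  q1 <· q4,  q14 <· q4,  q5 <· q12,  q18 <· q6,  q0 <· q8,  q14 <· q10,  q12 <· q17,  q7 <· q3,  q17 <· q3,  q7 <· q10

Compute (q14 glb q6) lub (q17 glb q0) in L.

q14

q14 ∧ q6 = q14
q17 ∧ q0 = q5
q14 ∨ q5 = q14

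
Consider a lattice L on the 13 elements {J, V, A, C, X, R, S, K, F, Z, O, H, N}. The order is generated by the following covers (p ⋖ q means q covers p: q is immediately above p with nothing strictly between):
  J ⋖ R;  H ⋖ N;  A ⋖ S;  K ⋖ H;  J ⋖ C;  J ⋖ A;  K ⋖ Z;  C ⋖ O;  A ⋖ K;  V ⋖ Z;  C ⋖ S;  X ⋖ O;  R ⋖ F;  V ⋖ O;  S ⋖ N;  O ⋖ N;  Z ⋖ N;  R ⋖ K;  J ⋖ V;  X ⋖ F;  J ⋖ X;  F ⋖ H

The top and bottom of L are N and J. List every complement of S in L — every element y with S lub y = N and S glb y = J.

Need y with S ∨ y = N and S ∧ y = J.
Checking each element gives: F, R, V, X.

F, R, V, X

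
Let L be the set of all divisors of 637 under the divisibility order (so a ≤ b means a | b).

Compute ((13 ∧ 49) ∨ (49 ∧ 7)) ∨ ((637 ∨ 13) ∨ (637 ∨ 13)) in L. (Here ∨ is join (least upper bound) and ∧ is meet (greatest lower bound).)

637

13 ∧ 49 = 1
49 ∧ 7 = 7
1 ∨ 7 = 7
637 ∨ 13 = 637
637 ∨ 13 = 637
637 ∨ 637 = 637
7 ∨ 637 = 637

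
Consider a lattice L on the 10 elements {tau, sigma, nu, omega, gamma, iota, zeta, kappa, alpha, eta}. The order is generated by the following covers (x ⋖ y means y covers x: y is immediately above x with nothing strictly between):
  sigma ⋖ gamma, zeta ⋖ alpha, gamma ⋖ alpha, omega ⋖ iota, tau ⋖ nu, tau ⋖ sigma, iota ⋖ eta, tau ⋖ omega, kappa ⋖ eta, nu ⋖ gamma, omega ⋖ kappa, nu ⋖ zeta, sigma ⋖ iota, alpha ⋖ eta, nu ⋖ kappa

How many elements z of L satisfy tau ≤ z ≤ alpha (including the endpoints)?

6

The interval [tau, alpha] = {alpha, gamma, nu, sigma, tau, zeta}, which has 6 elements.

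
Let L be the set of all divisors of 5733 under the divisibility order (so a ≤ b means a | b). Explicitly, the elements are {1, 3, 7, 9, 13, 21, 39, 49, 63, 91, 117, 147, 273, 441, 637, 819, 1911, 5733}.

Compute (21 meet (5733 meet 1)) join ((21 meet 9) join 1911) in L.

5733 ∧ 1 = 1
21 ∧ 1 = 1
21 ∧ 9 = 3
3 ∨ 1911 = 1911
1 ∨ 1911 = 1911

1911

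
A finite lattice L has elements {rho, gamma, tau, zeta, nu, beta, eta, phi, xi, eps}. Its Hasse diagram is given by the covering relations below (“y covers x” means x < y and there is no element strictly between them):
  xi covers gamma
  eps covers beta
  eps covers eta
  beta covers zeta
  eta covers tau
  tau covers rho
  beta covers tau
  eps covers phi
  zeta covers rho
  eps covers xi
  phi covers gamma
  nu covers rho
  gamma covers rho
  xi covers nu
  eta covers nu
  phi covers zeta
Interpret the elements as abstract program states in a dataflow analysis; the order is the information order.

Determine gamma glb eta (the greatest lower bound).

rho

Common lower bounds of {gamma, eta}: rho.
The greatest among these is rho.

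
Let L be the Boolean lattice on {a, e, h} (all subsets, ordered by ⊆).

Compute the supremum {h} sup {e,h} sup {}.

Under ⊆, join is union: {h} ∪ {e,h} ∪ {} = {e,h}.

{e,h}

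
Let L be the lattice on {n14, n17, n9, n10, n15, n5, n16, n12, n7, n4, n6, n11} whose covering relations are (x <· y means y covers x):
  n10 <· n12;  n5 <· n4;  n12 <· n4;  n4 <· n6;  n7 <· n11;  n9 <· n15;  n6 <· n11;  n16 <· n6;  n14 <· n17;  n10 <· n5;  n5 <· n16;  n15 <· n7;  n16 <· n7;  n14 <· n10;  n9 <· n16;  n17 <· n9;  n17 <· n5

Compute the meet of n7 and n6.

Common lower bounds of {n7, n6}: n10, n14, n16, n17, n5, n9.
The greatest among these is n16.

n16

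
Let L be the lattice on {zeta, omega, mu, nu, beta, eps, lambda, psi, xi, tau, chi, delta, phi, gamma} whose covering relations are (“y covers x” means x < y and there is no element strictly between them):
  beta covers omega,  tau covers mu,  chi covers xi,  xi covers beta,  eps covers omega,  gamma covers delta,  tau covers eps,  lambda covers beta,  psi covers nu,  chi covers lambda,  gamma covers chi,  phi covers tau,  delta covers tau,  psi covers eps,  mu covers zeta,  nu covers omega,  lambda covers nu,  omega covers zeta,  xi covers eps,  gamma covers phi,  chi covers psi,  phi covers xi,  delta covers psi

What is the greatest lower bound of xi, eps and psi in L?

eps

Common lower bounds of {xi, eps, psi}: eps, omega, zeta.
The greatest among these is eps.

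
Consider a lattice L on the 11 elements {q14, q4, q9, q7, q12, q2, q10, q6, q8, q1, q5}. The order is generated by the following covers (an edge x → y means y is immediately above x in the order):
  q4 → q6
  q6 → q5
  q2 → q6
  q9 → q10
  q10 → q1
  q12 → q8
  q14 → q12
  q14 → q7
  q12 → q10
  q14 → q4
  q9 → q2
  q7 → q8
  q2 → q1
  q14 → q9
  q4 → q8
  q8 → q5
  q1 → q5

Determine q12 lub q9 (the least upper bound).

Common upper bounds of {q12, q9}: q1, q10, q5.
The least among these is q10.

q10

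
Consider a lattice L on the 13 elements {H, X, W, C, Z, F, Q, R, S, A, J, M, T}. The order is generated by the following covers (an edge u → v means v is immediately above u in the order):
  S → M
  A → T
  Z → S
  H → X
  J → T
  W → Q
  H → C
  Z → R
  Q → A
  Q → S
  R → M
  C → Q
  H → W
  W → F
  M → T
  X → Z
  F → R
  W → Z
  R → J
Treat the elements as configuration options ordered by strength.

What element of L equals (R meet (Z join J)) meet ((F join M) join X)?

Z ∨ J = J
R ∧ J = R
F ∨ M = M
M ∨ X = M
R ∧ M = R

R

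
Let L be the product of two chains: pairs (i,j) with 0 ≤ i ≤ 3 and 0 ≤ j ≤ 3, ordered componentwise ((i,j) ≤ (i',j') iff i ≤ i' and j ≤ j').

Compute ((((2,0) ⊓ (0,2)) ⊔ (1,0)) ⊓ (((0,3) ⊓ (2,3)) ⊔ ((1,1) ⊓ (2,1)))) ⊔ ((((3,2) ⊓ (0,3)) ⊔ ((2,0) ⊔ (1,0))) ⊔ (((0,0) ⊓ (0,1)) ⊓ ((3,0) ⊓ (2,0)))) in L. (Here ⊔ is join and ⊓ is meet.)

(2,2)

(2,0) ∧ (0,2) = (0,0)
(0,0) ∨ (1,0) = (1,0)
(0,3) ∧ (2,3) = (0,3)
(1,1) ∧ (2,1) = (1,1)
(0,3) ∨ (1,1) = (1,3)
(1,0) ∧ (1,3) = (1,0)
(3,2) ∧ (0,3) = (0,2)
(2,0) ∨ (1,0) = (2,0)
(0,2) ∨ (2,0) = (2,2)
(0,0) ∧ (0,1) = (0,0)
(3,0) ∧ (2,0) = (2,0)
(0,0) ∧ (2,0) = (0,0)
(2,2) ∨ (0,0) = (2,2)
(1,0) ∨ (2,2) = (2,2)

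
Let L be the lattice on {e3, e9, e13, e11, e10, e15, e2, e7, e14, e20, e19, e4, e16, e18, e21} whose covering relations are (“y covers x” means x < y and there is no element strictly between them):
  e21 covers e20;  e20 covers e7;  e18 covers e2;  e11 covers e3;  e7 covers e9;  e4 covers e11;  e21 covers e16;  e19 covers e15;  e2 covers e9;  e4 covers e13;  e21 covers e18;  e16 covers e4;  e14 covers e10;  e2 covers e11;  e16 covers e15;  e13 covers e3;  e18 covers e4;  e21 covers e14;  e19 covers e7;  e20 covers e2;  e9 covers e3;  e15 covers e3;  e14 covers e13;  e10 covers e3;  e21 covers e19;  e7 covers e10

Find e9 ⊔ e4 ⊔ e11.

e18

Common upper bounds of {e9, e4, e11}: e18, e21.
The least among these is e18.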